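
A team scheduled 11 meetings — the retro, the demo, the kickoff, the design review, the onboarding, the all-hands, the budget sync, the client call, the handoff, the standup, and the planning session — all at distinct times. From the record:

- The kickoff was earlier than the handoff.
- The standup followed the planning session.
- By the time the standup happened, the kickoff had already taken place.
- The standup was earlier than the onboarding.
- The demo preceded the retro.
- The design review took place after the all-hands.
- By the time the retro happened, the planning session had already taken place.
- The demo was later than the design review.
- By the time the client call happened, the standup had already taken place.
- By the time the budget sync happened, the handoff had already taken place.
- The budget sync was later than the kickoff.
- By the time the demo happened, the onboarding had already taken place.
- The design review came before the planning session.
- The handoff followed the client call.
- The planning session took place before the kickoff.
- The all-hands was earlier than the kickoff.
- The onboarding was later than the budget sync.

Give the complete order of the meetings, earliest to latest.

The constraints fix every adjacent pair, so only one ordering works:
the all-hands → the design review → the planning session → the kickoff → the standup → the client call → the handoff → the budget sync → the onboarding → the demo → the retro.

the all-hands, the design review, the planning session, the kickoff, the standup, the client call, the handoff, the budget sync, the onboarding, the demo, the retro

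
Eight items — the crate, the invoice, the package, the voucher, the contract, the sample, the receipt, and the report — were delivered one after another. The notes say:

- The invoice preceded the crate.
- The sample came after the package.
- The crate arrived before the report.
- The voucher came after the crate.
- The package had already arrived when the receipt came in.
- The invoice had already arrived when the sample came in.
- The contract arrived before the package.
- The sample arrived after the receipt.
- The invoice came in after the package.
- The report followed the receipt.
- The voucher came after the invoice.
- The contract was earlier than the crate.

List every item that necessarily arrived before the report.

Directly stated before the report: the crate and the receipt.
The contract reaches the report via the contract → the crate → the report.
The invoice reaches the report via the invoice → the crate → the report.
The package reaches the report via the package → the receipt → the report.
No chain forces the voucher (or any of the others) ahead of the report.

the contract, the crate, the invoice, the package, the receipt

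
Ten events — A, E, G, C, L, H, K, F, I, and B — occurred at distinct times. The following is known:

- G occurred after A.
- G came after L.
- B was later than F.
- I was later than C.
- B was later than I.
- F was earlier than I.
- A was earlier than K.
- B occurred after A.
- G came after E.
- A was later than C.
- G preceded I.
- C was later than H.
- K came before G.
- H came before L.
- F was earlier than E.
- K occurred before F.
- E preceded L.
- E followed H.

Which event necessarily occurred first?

H has a chain of constraints placing it before every other event, so H must be first.

H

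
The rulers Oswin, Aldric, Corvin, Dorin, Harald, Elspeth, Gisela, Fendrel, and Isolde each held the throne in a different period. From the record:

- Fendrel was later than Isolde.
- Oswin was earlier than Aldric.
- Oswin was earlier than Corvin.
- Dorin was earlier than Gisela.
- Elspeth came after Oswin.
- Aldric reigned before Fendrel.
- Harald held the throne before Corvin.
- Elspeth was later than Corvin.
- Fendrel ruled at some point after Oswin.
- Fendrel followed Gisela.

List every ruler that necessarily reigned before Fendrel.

Aldric, Dorin, Gisela, Isolde, Oswin

Directly stated before Fendrel: Aldric, Gisela, Isolde, and Oswin.
Dorin reaches Fendrel via Dorin → Gisela → Fendrel.
No chain forces Harald (or any of the others) ahead of Fendrel.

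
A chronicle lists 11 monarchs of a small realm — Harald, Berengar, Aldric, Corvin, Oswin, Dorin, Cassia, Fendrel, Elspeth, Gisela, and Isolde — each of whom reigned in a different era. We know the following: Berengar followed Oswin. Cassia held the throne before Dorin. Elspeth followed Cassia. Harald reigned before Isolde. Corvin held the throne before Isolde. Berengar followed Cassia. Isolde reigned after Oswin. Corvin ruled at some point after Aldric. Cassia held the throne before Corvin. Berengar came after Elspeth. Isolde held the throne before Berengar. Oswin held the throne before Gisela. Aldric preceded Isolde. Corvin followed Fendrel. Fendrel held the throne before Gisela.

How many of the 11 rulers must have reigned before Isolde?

6

Directly stated before Isolde: Aldric, Corvin, Harald, and Oswin.
Cassia reaches Isolde via Cassia → Corvin → Isolde.
Fendrel reaches Isolde via Fendrel → Corvin → Isolde.
No chain forces Gisela (or any of the others) ahead of Isolde.
That's Aldric, Cassia, Corvin, Fendrel, Harald, and Oswin — 6 in all.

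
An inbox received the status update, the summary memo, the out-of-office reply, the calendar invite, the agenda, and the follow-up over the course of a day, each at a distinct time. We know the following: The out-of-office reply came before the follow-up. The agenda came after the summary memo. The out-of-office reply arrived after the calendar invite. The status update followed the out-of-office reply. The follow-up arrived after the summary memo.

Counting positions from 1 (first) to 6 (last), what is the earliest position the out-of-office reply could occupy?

The calendar invite must come before the out-of-office reply — 1 forced predecessor.
Nothing else is forced ahead of the out-of-office reply, so its earliest slot is position 1 + 1 = 2.

2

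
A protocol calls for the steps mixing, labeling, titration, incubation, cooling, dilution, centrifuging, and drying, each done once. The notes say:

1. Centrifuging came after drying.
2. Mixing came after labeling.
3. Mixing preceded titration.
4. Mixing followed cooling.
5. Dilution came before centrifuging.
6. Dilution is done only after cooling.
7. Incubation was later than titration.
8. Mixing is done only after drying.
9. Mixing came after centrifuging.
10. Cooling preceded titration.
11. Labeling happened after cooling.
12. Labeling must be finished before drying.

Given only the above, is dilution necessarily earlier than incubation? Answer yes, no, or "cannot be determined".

Chain the constraints: dilution → centrifuging → mixing → titration → incubation. Each link is directly stated, so dilution comes before incubation.

yes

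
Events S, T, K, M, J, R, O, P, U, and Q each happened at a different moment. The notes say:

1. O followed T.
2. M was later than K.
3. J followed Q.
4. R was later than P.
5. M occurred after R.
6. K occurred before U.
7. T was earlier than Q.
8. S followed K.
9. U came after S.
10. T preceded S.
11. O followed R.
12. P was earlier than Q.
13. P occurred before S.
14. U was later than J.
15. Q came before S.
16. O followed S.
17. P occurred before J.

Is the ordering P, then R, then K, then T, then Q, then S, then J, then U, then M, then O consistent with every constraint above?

yes

Check each stated constraint against the proposed order — e.g. R is ahead of M; R is ahead of O. Every pair is in the required order; nothing is violated.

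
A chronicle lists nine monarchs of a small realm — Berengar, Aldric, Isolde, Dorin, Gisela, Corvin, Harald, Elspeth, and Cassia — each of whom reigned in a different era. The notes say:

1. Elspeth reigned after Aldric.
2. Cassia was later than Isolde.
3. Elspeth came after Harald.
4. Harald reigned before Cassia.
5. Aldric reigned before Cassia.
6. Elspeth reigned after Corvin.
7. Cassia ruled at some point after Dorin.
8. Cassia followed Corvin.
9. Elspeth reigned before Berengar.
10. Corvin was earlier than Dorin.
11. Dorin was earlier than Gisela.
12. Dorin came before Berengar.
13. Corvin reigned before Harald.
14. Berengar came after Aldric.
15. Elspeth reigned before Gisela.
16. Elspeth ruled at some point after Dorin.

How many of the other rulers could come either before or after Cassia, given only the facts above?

Forced before Cassia: Aldric, Corvin, Dorin, Harald, and Isolde.
That leaves Berengar, Elspeth, and Gisela with no forced order relative to Cassia — 3.

3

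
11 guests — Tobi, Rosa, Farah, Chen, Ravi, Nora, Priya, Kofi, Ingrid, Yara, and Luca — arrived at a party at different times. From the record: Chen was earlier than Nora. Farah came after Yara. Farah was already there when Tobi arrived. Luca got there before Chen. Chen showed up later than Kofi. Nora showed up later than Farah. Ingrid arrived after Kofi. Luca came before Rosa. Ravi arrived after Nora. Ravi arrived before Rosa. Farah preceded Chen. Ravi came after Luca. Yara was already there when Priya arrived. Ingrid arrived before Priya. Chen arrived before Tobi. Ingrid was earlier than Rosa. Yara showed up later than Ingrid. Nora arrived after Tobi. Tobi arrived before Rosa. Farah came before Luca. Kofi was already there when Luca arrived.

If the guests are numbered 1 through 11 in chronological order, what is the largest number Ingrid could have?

2

Ingrid must come before Chen, Farah, Luca, Nora, Priya, Ravi, Rosa, Tobi, and Yara — 9 guests forced after them.
Everything else can be placed before Ingrid in some valid order, so Ingrid can sit as late as position 11 − 9 = 2.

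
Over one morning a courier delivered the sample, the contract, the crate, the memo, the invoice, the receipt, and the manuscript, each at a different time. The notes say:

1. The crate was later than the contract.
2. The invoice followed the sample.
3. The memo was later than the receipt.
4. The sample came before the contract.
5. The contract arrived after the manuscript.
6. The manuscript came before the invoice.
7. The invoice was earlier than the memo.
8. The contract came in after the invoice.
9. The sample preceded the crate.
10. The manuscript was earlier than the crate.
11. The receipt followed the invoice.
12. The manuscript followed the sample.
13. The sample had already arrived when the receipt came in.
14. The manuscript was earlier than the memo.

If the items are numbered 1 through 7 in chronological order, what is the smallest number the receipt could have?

4

The invoice, the manuscript, and the sample must all come before the receipt — 3 forced predecessors.
Nothing else is forced ahead of the receipt, so its earliest slot is position 3 + 1 = 4.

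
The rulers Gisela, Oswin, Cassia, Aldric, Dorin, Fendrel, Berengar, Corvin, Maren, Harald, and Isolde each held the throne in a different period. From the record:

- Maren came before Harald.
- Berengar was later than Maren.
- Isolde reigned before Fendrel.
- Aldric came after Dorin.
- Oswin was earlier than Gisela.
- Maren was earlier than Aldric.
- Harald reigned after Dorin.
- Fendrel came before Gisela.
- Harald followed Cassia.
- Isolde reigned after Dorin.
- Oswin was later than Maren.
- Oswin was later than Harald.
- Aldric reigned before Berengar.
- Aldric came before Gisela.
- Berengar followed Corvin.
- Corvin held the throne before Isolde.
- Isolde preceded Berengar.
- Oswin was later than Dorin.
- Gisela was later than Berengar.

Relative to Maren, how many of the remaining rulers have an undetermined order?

5

Forced after Maren: Aldric, Berengar, Gisela, Harald, and Oswin.
That leaves Cassia, Corvin, Dorin, Fendrel, and Isolde with no forced order relative to Maren — 5.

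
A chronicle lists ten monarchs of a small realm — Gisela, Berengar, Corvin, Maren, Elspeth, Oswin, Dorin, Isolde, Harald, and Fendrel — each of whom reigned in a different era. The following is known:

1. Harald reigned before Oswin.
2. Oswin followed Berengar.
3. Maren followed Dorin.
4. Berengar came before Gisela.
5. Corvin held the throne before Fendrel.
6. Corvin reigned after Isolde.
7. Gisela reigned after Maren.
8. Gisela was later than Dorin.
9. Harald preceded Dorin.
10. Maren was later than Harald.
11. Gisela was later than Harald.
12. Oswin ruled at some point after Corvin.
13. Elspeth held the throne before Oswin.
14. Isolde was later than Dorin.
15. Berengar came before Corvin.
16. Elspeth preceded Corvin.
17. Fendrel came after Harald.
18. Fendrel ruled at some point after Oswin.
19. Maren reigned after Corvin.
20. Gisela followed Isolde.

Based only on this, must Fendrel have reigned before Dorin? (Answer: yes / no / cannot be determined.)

no

Tracing the constraints gives Dorin → Isolde → Corvin → Fendrel, so Dorin must come before Fendrel.
That means Fendrel cannot be before Dorin.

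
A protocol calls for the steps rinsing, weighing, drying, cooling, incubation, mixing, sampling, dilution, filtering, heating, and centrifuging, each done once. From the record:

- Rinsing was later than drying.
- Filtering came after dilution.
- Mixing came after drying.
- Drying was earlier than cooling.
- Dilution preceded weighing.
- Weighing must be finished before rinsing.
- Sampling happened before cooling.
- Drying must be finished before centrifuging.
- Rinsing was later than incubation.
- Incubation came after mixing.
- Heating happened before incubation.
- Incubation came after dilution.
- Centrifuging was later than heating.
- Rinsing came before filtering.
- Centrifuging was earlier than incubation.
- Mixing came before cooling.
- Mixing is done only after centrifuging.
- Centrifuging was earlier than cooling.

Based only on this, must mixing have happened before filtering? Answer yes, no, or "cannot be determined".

Chain the constraints: mixing → incubation → rinsing → filtering. Each link is directly stated, so mixing comes before filtering.

yes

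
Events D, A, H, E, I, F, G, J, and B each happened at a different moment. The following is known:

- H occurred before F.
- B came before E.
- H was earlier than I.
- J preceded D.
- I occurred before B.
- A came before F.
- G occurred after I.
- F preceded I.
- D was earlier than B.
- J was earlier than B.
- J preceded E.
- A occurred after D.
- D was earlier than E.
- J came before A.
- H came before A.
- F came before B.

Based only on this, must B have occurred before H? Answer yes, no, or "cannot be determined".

Tracing the constraints gives H → F → B, so H must come before B.
That means B cannot be before H.

no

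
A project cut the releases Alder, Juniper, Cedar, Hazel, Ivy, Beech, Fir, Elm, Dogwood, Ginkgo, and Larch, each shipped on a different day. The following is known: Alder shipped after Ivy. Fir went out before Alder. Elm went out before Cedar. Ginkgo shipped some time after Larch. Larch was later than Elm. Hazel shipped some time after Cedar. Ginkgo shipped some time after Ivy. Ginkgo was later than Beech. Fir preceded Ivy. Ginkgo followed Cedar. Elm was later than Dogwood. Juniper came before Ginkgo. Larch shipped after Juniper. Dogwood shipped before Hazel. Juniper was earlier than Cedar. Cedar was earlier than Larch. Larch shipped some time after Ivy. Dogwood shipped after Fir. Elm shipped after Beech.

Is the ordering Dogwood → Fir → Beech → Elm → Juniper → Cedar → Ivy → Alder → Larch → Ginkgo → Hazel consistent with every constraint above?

The constraints require Fir before Dogwood, but in the proposed sequence Dogwood appears ahead of Fir. That one violation is enough.

no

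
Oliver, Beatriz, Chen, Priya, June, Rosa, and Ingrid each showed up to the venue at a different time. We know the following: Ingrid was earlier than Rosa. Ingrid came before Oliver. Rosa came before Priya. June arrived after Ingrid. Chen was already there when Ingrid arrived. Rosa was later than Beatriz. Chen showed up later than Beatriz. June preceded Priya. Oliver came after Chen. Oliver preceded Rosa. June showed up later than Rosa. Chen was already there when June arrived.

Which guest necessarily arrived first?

Beatriz

Beatriz has a chain of constraints placing them before every other guest, so Beatriz must be first.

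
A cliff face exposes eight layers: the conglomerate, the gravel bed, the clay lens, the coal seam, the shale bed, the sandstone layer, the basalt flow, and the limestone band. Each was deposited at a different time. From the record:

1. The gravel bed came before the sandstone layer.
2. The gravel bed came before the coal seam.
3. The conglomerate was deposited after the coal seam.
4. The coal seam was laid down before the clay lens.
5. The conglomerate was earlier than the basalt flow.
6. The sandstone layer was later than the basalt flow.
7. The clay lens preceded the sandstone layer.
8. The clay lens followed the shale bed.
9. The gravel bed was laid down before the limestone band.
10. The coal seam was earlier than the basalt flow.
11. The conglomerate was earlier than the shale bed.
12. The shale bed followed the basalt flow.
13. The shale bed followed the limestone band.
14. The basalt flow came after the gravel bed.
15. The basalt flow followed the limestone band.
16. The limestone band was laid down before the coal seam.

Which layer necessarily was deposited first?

the gravel bed

The gravel bed has a chain of constraints placing it before every other layer, so the gravel bed must be first.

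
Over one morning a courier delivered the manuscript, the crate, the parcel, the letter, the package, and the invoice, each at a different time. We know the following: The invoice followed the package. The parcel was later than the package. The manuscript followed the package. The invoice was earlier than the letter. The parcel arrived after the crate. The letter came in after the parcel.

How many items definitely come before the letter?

Directly stated before the letter: the invoice and the parcel.
The crate reaches the letter via the crate → the parcel → the letter.
The package reaches the letter via the package → the parcel → the letter.
No chain forces the manuscript ahead of the letter.
That's the crate, the invoice, the package, and the parcel — 4 in all.

4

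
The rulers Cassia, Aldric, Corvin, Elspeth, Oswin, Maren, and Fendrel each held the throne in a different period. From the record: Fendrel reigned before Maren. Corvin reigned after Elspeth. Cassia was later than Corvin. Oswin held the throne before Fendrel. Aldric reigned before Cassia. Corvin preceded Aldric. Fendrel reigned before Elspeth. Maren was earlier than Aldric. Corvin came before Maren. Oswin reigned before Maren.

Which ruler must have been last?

Cassia

Every other ruler has a chain of constraints placing them before Cassia, so Cassia is last.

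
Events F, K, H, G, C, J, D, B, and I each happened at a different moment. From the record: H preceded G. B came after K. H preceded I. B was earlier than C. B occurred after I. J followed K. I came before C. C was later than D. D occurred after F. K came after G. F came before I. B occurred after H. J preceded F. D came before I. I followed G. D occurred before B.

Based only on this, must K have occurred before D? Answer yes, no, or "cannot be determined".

yes

Chain the constraints: K → J → F → D. Each link is directly stated, so K comes before D.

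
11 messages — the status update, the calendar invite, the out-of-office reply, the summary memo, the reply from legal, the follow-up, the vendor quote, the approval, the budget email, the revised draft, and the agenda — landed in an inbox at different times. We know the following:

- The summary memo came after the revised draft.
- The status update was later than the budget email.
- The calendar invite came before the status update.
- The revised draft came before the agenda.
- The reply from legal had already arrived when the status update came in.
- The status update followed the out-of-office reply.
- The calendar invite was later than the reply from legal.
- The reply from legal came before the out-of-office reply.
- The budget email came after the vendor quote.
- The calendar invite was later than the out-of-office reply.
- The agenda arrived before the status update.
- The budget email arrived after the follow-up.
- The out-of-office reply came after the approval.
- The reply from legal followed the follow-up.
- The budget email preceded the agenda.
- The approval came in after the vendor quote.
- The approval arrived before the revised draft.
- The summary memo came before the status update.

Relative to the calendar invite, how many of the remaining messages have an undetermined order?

4

Forced before the calendar invite: the approval, the follow-up, the out-of-office reply, the reply from legal, and the vendor quote; forced after the calendar invite: the status update.
That leaves the agenda, the budget email, the revised draft, and the summary memo with no forced order relative to the calendar invite — 4.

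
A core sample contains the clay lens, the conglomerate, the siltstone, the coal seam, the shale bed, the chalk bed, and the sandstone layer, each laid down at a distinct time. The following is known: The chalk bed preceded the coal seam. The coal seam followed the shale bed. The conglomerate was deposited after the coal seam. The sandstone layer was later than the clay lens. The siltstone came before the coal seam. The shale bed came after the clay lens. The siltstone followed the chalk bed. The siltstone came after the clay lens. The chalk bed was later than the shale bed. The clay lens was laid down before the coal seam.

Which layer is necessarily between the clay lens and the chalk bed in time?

Tracing the constraints gives the clay lens → the shale bed → the chalk bed, so the shale bed sits after the clay lens and before the chalk bed.
No other layer is forced both after the clay lens and before the chalk bed.

the shale bed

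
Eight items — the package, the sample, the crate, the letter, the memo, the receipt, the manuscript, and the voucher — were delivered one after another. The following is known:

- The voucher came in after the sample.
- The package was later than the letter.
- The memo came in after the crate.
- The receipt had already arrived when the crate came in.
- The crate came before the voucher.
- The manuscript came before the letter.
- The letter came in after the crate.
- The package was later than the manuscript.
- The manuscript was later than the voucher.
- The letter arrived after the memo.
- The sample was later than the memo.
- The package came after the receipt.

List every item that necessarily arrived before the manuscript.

Directly stated before the manuscript: the voucher.
The crate reaches the manuscript via the crate → the voucher → the manuscript.
The memo reaches the manuscript via the memo → the sample → the voucher → the manuscript.
The receipt reaches the manuscript via the receipt → the crate → the voucher → the manuscript.
Likewise the sample reaches the manuscript by chaining the stated constraints.

the crate, the memo, the receipt, the sample, the voucher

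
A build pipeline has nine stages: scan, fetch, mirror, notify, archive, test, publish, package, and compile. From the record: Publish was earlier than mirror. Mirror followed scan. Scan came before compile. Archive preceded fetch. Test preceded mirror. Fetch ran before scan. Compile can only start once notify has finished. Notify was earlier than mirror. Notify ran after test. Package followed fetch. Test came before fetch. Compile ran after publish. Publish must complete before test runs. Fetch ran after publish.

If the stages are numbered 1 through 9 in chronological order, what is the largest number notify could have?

Notify must come before compile and mirror — 2 stages forced after it.
Everything else can be placed before notify in some valid order, so notify can sit as late as position 9 − 2 = 7.

7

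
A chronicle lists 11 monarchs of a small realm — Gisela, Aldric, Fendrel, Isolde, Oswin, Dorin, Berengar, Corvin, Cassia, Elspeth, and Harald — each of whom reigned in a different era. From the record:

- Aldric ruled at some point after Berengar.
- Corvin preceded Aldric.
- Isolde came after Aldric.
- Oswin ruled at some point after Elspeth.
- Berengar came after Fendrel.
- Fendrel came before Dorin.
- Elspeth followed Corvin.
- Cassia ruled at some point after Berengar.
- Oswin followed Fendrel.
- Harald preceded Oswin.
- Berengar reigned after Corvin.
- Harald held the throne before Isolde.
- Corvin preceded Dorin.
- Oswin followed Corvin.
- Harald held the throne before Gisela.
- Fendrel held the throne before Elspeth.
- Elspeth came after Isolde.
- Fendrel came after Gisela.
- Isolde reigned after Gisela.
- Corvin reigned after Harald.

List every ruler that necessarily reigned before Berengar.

Directly stated before Berengar: Corvin and Fendrel.
Gisela reaches Berengar via Gisela → Fendrel → Berengar.
Harald reaches Berengar via Harald → Corvin → Berengar.
No chain forces Oswin (or any of the others) ahead of Berengar.

Corvin, Fendrel, Gisela, Harald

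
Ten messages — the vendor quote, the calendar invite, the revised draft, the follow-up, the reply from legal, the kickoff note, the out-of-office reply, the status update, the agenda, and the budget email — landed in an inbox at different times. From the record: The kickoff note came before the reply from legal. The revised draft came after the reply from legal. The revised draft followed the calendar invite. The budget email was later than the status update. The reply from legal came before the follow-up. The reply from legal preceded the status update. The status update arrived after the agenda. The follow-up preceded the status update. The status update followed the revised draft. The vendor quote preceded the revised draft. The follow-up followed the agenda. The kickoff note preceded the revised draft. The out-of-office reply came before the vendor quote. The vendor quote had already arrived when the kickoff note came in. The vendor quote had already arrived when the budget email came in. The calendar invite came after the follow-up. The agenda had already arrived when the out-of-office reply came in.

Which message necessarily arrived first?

the agenda

The agenda has a chain of constraints placing it before every other message, so the agenda must be first.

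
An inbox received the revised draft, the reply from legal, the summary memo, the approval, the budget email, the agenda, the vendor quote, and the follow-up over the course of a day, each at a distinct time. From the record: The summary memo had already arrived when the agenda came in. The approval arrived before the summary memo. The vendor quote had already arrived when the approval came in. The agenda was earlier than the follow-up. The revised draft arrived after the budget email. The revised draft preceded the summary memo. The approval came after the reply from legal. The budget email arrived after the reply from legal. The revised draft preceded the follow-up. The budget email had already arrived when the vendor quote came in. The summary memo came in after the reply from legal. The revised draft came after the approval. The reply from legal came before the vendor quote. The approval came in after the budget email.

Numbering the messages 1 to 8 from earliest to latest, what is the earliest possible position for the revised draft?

The approval, the budget email, the reply from legal, and the vendor quote must all come before the revised draft — 4 forced predecessors.
Nothing else is forced ahead of the revised draft, so its earliest slot is position 4 + 1 = 5.

5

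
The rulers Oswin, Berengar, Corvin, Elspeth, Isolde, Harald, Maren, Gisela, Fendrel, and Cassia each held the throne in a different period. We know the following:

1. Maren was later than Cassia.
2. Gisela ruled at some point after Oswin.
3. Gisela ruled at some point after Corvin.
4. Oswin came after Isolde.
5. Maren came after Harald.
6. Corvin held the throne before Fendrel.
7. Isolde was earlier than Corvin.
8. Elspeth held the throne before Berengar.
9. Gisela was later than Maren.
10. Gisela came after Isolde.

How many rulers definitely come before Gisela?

6

Directly stated before Gisela: Corvin, Isolde, Maren, and Oswin.
Cassia reaches Gisela via Cassia → Maren → Gisela.
Harald reaches Gisela via Harald → Maren → Gisela.
No chain forces Fendrel (or any of the others) ahead of Gisela.
That's Cassia, Corvin, Harald, Isolde, Maren, and Oswin — 6 in all.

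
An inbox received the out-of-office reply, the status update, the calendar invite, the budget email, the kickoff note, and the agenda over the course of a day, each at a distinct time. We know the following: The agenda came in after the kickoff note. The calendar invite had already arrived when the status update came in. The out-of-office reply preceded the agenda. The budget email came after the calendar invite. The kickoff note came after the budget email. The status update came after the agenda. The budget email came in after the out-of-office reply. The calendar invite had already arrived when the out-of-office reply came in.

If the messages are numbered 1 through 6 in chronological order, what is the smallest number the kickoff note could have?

4

The budget email, the calendar invite, and the out-of-office reply must all come before the kickoff note — 3 forced predecessors.
Nothing else is forced ahead of the kickoff note, so its earliest slot is position 3 + 1 = 4.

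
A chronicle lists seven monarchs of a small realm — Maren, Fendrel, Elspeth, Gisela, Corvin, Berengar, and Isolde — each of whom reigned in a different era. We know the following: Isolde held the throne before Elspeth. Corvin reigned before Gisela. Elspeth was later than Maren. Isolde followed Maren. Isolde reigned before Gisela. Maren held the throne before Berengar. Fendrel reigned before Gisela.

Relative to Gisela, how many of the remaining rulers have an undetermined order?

2

Forced before Gisela: Corvin, Fendrel, Isolde, and Maren.
That leaves Berengar and Elspeth with no forced order relative to Gisela — 2.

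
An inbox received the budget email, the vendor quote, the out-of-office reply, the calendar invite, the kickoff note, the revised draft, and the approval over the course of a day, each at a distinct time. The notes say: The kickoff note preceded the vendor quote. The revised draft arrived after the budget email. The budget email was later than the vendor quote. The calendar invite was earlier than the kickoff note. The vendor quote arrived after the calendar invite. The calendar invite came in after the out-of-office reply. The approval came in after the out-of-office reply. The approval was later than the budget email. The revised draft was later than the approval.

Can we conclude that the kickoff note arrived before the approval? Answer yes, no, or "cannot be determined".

yes

Chain the constraints: the kickoff note → the vendor quote → the budget email → the approval. Each link is directly stated, so the kickoff note comes before the approval.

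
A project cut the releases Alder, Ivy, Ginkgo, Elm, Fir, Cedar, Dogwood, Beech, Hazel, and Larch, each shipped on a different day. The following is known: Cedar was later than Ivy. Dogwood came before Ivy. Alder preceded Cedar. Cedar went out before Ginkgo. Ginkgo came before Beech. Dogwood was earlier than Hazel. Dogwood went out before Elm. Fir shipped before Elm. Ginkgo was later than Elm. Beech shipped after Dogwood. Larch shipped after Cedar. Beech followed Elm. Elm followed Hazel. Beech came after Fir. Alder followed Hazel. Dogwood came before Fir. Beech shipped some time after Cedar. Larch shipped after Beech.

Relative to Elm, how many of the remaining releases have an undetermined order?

3

Forced before Elm: Dogwood, Fir, and Hazel; forced after Elm: Beech, Ginkgo, and Larch.
That leaves Alder, Cedar, and Ivy with no forced order relative to Elm — 3.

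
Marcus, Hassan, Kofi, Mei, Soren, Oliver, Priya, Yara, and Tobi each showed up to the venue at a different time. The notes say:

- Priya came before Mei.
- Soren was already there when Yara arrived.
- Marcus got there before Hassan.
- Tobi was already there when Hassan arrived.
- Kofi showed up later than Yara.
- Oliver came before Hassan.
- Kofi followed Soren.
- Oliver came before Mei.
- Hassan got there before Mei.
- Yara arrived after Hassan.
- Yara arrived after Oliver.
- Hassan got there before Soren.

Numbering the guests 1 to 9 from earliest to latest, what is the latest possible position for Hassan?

5

Hassan must come before Kofi, Mei, Soren, and Yara — 4 guests forced after them.
Everything else can be placed before Hassan in some valid order, so Hassan can sit as late as position 9 − 4 = 5.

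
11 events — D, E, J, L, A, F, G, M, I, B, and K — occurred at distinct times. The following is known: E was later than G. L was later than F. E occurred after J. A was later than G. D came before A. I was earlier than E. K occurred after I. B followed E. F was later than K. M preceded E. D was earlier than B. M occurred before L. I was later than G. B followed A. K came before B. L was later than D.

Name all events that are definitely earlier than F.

G, I, K

Directly stated before F: K.
G reaches F via G → I → K → F.
I reaches F via I → K → F.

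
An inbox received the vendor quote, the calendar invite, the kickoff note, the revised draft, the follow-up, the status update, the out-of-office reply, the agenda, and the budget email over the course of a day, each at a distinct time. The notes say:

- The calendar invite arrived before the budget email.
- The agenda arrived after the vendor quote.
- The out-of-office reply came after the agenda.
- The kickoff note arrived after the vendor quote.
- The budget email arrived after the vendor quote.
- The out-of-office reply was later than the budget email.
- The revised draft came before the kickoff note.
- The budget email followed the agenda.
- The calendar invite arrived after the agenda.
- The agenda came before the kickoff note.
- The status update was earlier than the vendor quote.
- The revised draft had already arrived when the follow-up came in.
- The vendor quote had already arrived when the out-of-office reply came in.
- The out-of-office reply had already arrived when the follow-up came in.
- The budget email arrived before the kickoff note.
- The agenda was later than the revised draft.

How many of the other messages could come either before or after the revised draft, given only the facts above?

Forced after the revised draft: the agenda, the budget email, the calendar invite, the follow-up, the kickoff note, and the out-of-office reply.
That leaves the status update and the vendor quote with no forced order relative to the revised draft — 2.

2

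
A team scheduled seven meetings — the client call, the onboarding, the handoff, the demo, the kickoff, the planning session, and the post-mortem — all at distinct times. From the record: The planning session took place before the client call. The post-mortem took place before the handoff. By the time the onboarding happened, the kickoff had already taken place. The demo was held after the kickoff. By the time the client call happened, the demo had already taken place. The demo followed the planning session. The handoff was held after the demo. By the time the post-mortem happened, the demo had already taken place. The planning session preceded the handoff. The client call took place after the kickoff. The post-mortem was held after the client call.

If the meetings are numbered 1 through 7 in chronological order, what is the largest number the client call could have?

5

The client call must come before the handoff and the post-mortem — 2 meetings forced after it.
Everything else can be placed before the client call in some valid order, so the client call can sit as late as position 7 − 2 = 5.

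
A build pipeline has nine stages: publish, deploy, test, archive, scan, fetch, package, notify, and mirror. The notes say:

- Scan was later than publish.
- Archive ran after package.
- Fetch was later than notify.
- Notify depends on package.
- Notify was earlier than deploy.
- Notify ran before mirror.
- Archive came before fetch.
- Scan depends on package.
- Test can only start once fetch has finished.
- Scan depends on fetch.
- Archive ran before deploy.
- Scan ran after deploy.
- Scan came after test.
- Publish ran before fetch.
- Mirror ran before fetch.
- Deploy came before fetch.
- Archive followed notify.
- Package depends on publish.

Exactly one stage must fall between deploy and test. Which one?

Tracing the constraints gives deploy → fetch → test, so fetch sits after deploy and before test.
No other stage is forced both after deploy and before test.

fetch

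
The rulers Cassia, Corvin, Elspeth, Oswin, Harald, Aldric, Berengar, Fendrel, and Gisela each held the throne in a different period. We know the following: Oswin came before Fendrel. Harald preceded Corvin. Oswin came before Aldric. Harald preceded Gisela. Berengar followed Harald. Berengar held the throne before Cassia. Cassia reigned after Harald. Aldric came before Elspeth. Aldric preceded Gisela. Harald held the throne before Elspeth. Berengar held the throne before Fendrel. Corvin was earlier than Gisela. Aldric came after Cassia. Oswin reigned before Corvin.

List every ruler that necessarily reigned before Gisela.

Directly stated before Gisela: Aldric, Corvin, and Harald.
Berengar reaches Gisela via Berengar → Cassia → Aldric → Gisela.
Cassia reaches Gisela via Cassia → Aldric → Gisela.
Oswin reaches Gisela via Oswin → Aldric → Gisela.

Aldric, Berengar, Cassia, Corvin, Harald, Oswin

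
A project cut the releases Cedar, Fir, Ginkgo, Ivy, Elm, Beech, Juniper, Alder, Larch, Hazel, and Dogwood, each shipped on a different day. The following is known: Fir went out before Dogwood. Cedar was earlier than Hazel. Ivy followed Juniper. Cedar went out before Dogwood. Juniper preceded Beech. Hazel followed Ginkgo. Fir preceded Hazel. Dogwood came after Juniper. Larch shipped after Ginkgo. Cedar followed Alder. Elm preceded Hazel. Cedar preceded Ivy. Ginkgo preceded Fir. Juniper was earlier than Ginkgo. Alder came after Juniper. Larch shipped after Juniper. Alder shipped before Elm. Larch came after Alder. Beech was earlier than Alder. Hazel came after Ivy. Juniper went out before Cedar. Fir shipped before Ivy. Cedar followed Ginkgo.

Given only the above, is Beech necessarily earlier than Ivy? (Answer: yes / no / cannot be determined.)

yes

Chain the constraints: Beech → Alder → Cedar → Ivy. Each link is directly stated, so Beech comes before Ivy.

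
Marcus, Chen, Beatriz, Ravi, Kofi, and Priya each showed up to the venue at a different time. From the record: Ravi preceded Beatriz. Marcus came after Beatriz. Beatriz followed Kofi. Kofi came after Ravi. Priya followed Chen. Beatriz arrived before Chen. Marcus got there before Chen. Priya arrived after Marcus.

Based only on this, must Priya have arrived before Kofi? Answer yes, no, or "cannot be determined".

Tracing the constraints gives Kofi → Beatriz → Chen → Priya, so Kofi must come before Priya.
That means Priya cannot be before Kofi.

no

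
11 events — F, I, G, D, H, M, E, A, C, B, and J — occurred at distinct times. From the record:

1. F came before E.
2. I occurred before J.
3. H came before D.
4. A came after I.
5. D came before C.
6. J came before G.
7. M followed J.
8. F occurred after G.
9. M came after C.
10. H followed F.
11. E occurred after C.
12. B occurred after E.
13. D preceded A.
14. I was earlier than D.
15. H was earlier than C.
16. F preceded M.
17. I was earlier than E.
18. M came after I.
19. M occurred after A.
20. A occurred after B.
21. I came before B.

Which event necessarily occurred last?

Every other event has a chain of constraints placing it before M, so M is last.

M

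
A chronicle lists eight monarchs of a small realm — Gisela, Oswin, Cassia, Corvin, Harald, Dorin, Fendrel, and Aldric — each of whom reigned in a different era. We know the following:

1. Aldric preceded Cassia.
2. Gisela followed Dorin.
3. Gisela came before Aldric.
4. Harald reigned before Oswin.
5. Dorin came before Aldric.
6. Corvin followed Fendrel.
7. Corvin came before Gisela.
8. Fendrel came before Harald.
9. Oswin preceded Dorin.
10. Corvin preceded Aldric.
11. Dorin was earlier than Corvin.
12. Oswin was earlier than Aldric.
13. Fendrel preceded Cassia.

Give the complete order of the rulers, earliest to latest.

The constraints fix every adjacent pair, so only one ordering works:
Fendrel → Harald → Oswin → Dorin → Corvin → Gisela → Aldric → Cassia.

Fendrel, Harald, Oswin, Dorin, Corvin, Gisela, Aldric, Cassia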